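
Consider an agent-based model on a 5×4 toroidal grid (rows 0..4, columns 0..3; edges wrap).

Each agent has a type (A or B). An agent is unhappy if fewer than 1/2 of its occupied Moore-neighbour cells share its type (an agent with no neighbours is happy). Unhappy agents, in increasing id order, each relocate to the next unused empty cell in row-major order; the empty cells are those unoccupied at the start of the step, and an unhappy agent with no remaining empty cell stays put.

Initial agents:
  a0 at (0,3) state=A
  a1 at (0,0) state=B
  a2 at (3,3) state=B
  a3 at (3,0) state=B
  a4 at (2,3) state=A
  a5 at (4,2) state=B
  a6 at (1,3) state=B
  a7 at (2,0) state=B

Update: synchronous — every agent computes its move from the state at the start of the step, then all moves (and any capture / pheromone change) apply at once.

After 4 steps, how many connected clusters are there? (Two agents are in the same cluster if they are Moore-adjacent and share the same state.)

2

t=1: a0@(0,1):A a1@(0,0):B a2@(3,3):B a3@(3,0):B a4@(0,2):A a5@(4,2):B a6@(1,3):B a7@(2,0):B
t=2: a0@(0,3):A a1@(0,0):B a2@(3,3):B a3@(3,0):B a4@(1,0):A a5@(1,1):B a6@(1,3):B a7@(2,0):B
t=3: a0@(0,1):A a1@(0,0):B a2@(3,3):B a3@(3,0):B a4@(0,2):A a5@(1,1):B a6@(1,3):B a7@(2,0):B
t=4: a0@(0,3):A a1@(0,0):B a2@(3,3):B a3@(3,0):B a4@(1,0):A a5@(1,1):B a6@(1,3):B a7@(2,0):B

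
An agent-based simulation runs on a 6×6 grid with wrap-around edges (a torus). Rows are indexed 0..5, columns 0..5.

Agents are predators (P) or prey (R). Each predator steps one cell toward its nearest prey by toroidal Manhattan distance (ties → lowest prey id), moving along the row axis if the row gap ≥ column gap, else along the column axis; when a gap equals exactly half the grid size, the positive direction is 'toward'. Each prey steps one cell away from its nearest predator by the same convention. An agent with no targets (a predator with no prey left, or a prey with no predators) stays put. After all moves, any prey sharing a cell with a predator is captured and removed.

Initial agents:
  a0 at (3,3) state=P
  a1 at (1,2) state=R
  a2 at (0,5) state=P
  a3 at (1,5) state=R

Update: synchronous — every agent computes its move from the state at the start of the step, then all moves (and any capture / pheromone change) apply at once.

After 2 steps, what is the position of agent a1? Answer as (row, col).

t=1: a0@(2,3):P a1@(0,2):R a2@(1,5):P a3@(2,5):R
t=2: a0@(2,4):P a1@(5,2):R a2@(2,5):P a3@(3,5):R

(5, 2)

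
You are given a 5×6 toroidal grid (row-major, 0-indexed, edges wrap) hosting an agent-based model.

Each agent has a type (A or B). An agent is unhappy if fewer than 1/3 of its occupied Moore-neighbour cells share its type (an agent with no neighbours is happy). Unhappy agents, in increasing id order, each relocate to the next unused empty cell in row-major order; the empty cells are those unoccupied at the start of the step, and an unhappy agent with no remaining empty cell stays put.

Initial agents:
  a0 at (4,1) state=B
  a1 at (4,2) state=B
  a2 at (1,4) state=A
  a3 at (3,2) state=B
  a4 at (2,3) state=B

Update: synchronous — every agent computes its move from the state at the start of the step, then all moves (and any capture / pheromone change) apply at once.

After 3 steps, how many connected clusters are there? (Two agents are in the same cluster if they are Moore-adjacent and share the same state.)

2

t=1: a0@(4,1):B a1@(4,2):B a2@(0,0):A a3@(3,2):B a4@(2,3):B
t=2: a0@(4,1):B a1@(4,2):B a2@(0,1):A a3@(3,2):B a4@(2,3):B
t=3: a0@(4,1):B a1@(4,2):B a2@(0,0):A a3@(3,2):B a4@(2,3):B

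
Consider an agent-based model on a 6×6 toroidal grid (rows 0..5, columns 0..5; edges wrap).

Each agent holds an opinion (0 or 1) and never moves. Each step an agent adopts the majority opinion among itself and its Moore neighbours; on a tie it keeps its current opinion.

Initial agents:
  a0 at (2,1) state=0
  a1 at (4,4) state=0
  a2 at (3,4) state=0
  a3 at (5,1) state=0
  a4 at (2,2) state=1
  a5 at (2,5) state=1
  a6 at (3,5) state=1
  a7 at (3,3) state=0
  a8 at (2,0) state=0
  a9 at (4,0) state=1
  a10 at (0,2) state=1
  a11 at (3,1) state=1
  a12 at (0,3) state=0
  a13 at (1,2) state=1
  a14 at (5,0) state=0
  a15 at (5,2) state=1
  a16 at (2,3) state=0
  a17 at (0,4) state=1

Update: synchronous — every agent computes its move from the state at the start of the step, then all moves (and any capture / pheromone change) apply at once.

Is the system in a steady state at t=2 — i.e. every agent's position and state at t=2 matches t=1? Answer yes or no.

t=1: a0@(2,1):1 a1@(4,4):0 a2@(3,4):0 a3@(5,1):1 a4@(2,2):1 a5@(2,5):1 a6@(3,5):1 a7@(3,3):0 a8@(2,0):1 a9@(4,0):1 a10@(0,2):1 a11@(3,1):1 a12@(0,3):1 a13@(1,2):1 a14@(5,0):0 a15@(5,2):1 a16@(2,3):0 a17@(0,4):1
t=2: a0@(2,1):1 a1@(4,4):0 a2@(3,4):0 a3@(5,1):1 a4@(2,2):1 a5@(2,5):1 a6@(3,5):1 a7@(3,3):0 a8@(2,0):1 a9@(4,0):1 a10@(0,2):1 a11@(3,1):1 a12@(0,3):1 a13@(1,2):1 a14@(5,0):1 a15@(5,2):1 a16@(2,3):0 a17@(0,4):1

no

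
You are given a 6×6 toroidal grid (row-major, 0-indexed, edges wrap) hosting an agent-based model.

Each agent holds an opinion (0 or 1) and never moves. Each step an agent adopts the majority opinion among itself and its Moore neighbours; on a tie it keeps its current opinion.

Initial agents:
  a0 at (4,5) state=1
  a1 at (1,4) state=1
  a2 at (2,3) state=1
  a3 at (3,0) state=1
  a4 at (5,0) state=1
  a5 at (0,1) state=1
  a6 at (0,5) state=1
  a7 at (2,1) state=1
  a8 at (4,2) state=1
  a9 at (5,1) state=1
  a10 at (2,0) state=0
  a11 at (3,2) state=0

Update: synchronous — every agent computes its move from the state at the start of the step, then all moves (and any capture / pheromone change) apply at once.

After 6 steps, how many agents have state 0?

t=1: a0@(4,5):1 a1@(1,4):1 a2@(2,3):1 a3@(3,0):1 a4@(5,0):1 a5@(0,1):1 a6@(0,5):1 a7@(2,1):1 a8@(4,2):1 a9@(5,1):1 a10@(2,0):1 a11@(3,2):1
t=2: (unchanged — steady state)

0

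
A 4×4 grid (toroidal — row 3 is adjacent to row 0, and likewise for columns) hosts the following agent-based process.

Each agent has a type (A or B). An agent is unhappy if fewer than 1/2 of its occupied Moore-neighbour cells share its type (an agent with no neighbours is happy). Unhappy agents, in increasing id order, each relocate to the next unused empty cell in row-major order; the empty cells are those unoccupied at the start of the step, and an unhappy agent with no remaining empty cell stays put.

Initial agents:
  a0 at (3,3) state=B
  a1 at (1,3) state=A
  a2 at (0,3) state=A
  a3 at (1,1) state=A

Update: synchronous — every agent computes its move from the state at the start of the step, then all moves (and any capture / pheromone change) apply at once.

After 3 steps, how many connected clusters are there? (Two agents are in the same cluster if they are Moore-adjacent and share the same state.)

t=1: a0@(0,0):B a1@(1,3):A a2@(0,3):A a3@(1,1):A
t=2: a0@(0,1):B a1@(1,3):A a2@(0,3):A a3@(0,2):A
t=3: a0@(0,0):B a1@(1,3):A a2@(0,3):A a3@(0,2):A

2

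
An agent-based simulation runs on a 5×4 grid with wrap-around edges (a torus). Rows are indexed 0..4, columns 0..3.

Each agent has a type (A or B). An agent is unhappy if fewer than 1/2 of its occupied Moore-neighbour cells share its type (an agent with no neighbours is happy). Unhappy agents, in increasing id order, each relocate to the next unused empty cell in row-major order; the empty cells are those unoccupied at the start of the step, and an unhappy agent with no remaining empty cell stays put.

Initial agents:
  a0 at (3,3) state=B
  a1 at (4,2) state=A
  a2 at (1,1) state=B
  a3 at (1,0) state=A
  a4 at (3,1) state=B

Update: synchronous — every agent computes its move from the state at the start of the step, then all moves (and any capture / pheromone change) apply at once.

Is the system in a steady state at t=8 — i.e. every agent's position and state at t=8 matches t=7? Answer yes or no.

yes

t=1: a0@(0,0):B a1@(0,1):A a2@(0,2):B a3@(0,3):A a4@(1,2):B
t=2: a0@(1,0):B a1@(1,1):A a2@(1,3):B a3@(2,0):A a4@(2,1):B
t=3: a0@(1,0):B a1@(0,0):A a2@(1,3):B a3@(0,1):A a4@(0,2):B
t=4: a0@(0,3):B a1@(1,1):A a2@(1,3):B a3@(1,2):A a4@(0,2):B
t=5: a0@(0,3):B a1@(1,1):A a2@(1,3):B a3@(0,0):A a4@(0,2):B
t=6: a0@(0,3):B a1@(1,1):A a2@(1,3):B a3@(0,1):A a4@(0,2):B
t=7: (unchanged — steady state)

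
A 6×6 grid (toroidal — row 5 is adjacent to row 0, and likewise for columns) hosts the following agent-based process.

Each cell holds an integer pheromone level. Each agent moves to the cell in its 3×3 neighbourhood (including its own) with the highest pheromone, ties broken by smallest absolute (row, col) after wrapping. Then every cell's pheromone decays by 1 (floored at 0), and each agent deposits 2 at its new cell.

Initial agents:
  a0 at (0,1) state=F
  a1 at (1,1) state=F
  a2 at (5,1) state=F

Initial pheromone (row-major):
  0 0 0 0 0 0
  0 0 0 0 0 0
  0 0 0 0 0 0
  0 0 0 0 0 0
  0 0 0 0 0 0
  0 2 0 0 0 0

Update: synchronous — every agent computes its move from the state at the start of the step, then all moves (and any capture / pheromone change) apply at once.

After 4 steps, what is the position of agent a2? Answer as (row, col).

t=1: a0@(5,1) a1@(0,0) a2@(5,1) | pheromone: 2 0 0 0 0 0 / 0 0 0 0 0 0 / 0 0 0 0 0 0 / 0 0 0 0 0 0 / 0 0 0 0 0 0 / 0 5 0 0 0 0
t=2: a0@(5,1) a1@(5,1) a2@(5,1) | pheromone: 1 0 0 0 0 0 / 0 0 0 0 0 0 / 0 0 0 0 0 0 / 0 0 0 0 0 0 / 0 0 0 0 0 0 / 0 10 0 0 0 0
t=3: a0@(5,1) a1@(5,1) a2@(5,1) | pheromone: 0 0 0 0 0 0 / 0 0 0 0 0 0 / 0 0 0 0 0 0 / 0 0 0 0 0 0 / 0 0 0 0 0 0 / 0 15 0 0 0 0
t=4: a0@(5,1) a1@(5,1) a2@(5,1) | pheromone: 0 0 0 0 0 0 / 0 0 0 0 0 0 / 0 0 0 0 0 0 / 0 0 0 0 0 0 / 0 0 0 0 0 0 / 0 20 0 0 0 0

(5, 1)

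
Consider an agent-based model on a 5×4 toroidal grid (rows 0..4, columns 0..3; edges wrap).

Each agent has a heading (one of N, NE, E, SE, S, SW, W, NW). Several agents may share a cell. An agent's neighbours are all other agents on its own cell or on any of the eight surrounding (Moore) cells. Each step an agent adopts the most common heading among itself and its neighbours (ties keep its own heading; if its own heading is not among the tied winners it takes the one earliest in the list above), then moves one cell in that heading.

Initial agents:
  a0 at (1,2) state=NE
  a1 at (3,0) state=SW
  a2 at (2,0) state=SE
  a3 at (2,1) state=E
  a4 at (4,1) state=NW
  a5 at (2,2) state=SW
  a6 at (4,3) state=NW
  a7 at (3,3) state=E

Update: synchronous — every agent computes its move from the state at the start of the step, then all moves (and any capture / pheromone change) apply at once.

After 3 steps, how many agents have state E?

t=1: a0@(0,3):NE a1@(3,1):E a2@(2,1):E a3@(3,0):SW a4@(3,0):NW a5@(2,3):E a6@(3,2):NW a7@(4,2):SW
t=2: a0@(4,0):NE a1@(3,2):E a2@(2,2):E a3@(3,1):E a4@(3,1):E a5@(1,2):NW a6@(3,3):E a7@(0,1):SW
t=3: a0@(4,1):E a1@(3,3):E a2@(2,3):E a3@(3,2):E a4@(3,2):E a5@(0,1):NW a6@(3,0):E a7@(1,0):SW

6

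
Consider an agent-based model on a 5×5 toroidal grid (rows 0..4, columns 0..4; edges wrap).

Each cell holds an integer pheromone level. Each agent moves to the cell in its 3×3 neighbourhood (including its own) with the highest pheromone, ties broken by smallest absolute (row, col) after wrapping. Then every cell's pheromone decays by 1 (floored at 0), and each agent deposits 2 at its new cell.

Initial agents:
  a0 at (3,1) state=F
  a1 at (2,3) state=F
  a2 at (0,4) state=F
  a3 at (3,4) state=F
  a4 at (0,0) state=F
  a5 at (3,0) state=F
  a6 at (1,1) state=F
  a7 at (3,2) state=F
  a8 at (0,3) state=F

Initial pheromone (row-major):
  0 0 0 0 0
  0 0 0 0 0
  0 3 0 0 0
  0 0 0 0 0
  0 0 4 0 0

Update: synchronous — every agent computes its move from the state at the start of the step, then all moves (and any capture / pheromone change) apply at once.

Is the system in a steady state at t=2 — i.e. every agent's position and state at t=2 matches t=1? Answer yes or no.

no

t=1: a0@(4,2) a1@(1,2) a2@(0,0) a3@(2,0) a4@(0,0) a5@(2,1) a6@(2,1) a7@(4,2) a8@(4,2) | pheromone: 4 0 0 0 0 / 0 0 2 0 0 / 2 6 0 0 0 / 0 0 0 0 0 / 0 0 9 0 0
t=2: a0@(4,2) a1@(2,1) a2@(0,0) a3@(2,1) a4@(0,0) a5@(2,1) a6@(2,1) a7@(4,2) a8@(4,2) | pheromone: 7 0 0 0 0 / 0 0 1 0 0 / 1 13 0 0 0 / 0 0 0 0 0 / 0 0 14 0 0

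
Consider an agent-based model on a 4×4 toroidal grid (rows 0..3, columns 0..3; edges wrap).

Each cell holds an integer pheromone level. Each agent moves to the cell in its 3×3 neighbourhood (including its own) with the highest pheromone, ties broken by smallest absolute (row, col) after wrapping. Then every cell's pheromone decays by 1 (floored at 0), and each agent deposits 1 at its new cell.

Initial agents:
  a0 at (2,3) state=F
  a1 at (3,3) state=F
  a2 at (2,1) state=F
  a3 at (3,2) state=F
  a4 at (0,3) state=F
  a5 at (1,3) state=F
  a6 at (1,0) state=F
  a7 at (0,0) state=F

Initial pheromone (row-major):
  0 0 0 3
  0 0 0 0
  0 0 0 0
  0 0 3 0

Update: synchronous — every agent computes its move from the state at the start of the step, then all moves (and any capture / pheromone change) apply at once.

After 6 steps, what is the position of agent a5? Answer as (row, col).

t=1: a0@(3,2) a1@(0,3) a2@(3,2) a3@(0,3) a4@(0,3) a5@(0,3) a6@(0,3) a7@(0,3) | pheromone: 0 0 0 8 / 0 0 0 0 / 0 0 0 0 / 0 0 4 0
t=2: a0@(0,3) a1@(0,3) a2@(0,3) a3@(0,3) a4@(0,3) a5@(0,3) a6@(0,3) a7@(0,3) | pheromone: 0 0 0 15 / 0 0 0 0 / 0 0 0 0 / 0 0 3 0
t=3: a0@(0,3) a1@(0,3) a2@(0,3) a3@(0,3) a4@(0,3) a5@(0,3) a6@(0,3) a7@(0,3) | pheromone: 0 0 0 22 / 0 0 0 0 / 0 0 0 0 / 0 0 2 0
t=4: a0@(0,3) a1@(0,3) a2@(0,3) a3@(0,3) a4@(0,3) a5@(0,3) a6@(0,3) a7@(0,3) | pheromone: 0 0 0 29 / 0 0 0 0 / 0 0 0 0 / 0 0 1 0
t=5: a0@(0,3) a1@(0,3) a2@(0,3) a3@(0,3) a4@(0,3) a5@(0,3) a6@(0,3) a7@(0,3) | pheromone: 0 0 0 36 / 0 0 0 0 / 0 0 0 0 / 0 0 0 0
t=6: a0@(0,3) a1@(0,3) a2@(0,3) a3@(0,3) a4@(0,3) a5@(0,3) a6@(0,3) a7@(0,3) | pheromone: 0 0 0 43 / 0 0 0 0 / 0 0 0 0 / 0 0 0 0

(0, 3)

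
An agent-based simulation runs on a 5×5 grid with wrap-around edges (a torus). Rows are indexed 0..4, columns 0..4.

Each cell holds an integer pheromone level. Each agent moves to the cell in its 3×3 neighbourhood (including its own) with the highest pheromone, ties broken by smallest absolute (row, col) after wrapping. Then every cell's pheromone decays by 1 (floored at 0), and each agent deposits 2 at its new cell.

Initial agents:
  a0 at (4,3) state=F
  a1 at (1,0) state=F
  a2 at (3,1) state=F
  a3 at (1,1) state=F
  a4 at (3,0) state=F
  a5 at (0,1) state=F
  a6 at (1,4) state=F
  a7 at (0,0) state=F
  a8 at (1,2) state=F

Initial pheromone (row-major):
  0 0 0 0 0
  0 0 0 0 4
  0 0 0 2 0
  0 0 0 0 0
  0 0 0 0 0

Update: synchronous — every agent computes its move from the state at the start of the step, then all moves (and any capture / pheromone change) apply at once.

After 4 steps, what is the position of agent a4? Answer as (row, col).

(1, 4)

t=1: a0@(0,2) a1@(1,4) a2@(2,0) a3@(0,0) a4@(2,0) a5@(0,0) a6@(1,4) a7@(1,4) a8@(2,3) | pheromone: 4 0 2 0 0 / 0 0 0 0 9 / 4 0 0 3 0 / 0 0 0 0 0 / 0 0 0 0 0
t=2: a0@(0,2) a1@(1,4) a2@(1,4) a3@(1,4) a4@(1,4) a5@(1,4) a6@(1,4) a7@(1,4) a8@(1,4) | pheromone: 3 0 3 0 0 / 0 0 0 0 24 / 3 0 0 2 0 / 0 0 0 0 0 / 0 0 0 0 0
t=3: a0@(0,2) a1@(1,4) a2@(1,4) a3@(1,4) a4@(1,4) a5@(1,4) a6@(1,4) a7@(1,4) a8@(1,4) | pheromone: 2 0 4 0 0 / 0 0 0 0 39 / 2 0 0 1 0 / 0 0 0 0 0 / 0 0 0 0 0
t=4: a0@(0,2) a1@(1,4) a2@(1,4) a3@(1,4) a4@(1,4) a5@(1,4) a6@(1,4) a7@(1,4) a8@(1,4) | pheromone: 1 0 5 0 0 / 0 0 0 0 54 / 1 0 0 0 0 / 0 0 0 0 0 / 0 0 0 0 0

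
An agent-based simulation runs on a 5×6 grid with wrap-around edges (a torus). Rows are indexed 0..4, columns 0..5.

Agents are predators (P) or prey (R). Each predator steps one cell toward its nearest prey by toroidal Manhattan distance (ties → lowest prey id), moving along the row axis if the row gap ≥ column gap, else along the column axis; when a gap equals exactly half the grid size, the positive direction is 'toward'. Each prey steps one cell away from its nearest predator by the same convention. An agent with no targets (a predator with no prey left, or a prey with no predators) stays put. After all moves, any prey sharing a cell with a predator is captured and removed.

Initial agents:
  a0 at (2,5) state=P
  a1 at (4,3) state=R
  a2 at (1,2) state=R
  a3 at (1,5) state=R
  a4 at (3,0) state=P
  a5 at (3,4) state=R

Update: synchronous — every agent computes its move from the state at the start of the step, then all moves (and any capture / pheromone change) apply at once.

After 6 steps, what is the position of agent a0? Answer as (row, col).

(1, 2)

t=1: a0@(1,5):P a1@(0,3):R a2@(1,1):R a3@(0,5):R a4@(3,5):P a5@(4,4):R
t=2: a0@(0,5):P a1@(0,2):R a2@(1,2):R a4@(4,5):P a5@(0,4):R
t=3: a0@(0,4):P a1@(0,1):R a2@(1,1):R a4@(0,5):P a5@(0,3):R
t=4: a0@(0,3):P a1@(0,2):R a2@(1,2):R a4@(0,0):P a5@(0,2):R
t=5: a0@(0,2):P a2@(2,2):R a4@(0,1):P
t=6: a0@(1,2):P a2@(3,2):R a4@(1,1):P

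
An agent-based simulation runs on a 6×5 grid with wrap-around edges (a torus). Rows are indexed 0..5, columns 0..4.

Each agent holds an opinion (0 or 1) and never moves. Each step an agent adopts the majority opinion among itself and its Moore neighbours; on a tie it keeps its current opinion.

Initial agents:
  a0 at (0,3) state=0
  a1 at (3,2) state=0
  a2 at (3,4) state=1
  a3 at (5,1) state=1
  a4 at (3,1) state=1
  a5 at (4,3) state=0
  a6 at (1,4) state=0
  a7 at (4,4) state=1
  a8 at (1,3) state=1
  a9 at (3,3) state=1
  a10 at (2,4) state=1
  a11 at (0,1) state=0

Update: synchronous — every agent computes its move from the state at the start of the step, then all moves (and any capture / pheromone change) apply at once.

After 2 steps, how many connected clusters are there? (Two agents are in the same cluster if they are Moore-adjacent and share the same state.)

t=1: a0@(0,3):0 a1@(3,2):0 a2@(3,4):1 a3@(5,1):1 a4@(3,1):1 a5@(4,3):1 a6@(1,4):0 a7@(4,4):1 a8@(1,3):1 a9@(3,3):1 a10@(2,4):1 a11@(0,1):0
t=2: a0@(0,3):0 a1@(3,2):1 a2@(3,4):1 a3@(5,1):1 a4@(3,1):1 a5@(4,3):1 a6@(1,4):0 a7@(4,4):1 a8@(1,3):1 a9@(3,3):1 a10@(2,4):1 a11@(0,1):0

4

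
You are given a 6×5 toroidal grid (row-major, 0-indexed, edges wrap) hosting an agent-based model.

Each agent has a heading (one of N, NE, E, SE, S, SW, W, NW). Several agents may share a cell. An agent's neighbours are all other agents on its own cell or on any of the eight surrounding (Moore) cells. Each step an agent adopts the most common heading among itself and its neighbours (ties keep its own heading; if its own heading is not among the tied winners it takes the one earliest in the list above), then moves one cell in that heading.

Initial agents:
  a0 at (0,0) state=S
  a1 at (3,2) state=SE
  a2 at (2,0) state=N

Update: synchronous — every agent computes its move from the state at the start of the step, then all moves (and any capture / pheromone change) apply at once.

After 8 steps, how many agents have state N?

t=1: a0@(1,0):S a1@(4,3):SE a2@(1,0):N
t=2: a0@(2,0):S a1@(5,4):SE a2@(0,0):N
t=3: a0@(3,0):S a1@(0,0):SE a2@(5,0):N
t=4: a0@(4,0):S a1@(1,1):SE a2@(4,0):N
t=5: a0@(5,0):S a1@(2,2):SE a2@(3,0):N
t=6: a0@(0,0):S a1@(3,3):SE a2@(2,0):N
t=7: a0@(1,0):S a1@(4,4):SE a2@(1,0):N
t=8: a0@(2,0):S a1@(5,0):SE a2@(0,0):N

1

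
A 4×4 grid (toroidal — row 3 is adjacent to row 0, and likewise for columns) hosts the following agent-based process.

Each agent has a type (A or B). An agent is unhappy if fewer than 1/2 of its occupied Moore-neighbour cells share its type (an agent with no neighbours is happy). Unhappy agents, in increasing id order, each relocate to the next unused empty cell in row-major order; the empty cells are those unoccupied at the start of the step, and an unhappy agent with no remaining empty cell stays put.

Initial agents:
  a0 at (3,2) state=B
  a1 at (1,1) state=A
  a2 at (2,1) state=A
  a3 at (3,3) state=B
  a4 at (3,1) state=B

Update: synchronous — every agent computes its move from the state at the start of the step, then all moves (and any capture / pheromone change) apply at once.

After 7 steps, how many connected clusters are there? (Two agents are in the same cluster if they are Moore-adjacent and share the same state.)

2

t=1: a0@(3,2):B a1@(1,1):A a2@(0,0):A a3@(3,3):B a4@(3,1):B
t=2: a0@(3,2):B a1@(1,1):A a2@(0,1):A a3@(3,3):B a4@(3,1):B
t=3: a0@(3,2):B a1@(1,1):A a2@(0,0):A a3@(3,3):B a4@(3,1):B
t=4: a0@(3,2):B a1@(1,1):A a2@(0,1):A a3@(3,3):B a4@(3,1):B
t=5: a0@(3,2):B a1@(1,1):A a2@(0,0):A a3@(3,3):B a4@(3,1):B
t=6: a0@(3,2):B a1@(1,1):A a2@(0,1):A a3@(3,3):B a4@(3,1):B
t=7: a0@(3,2):B a1@(1,1):A a2@(0,0):A a3@(3,3):B a4@(3,1):B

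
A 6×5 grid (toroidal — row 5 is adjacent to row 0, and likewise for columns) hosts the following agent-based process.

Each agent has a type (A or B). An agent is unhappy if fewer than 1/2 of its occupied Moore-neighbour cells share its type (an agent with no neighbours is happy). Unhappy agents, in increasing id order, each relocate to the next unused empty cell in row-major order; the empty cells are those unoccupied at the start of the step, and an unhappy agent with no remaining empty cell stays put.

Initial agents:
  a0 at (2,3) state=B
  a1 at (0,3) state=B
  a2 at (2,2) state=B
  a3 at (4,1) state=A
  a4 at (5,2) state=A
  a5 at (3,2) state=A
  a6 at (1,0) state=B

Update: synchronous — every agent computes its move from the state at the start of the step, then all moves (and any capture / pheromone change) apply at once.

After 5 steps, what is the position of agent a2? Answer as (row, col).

t=1: a0@(2,3):B a1@(0,0):B a2@(2,2):B a3@(4,1):A a4@(5,2):A a5@(0,1):A a6@(1,0):B
t=2: a0@(2,3):B a1@(0,0):B a2@(2,2):B a3@(4,1):A a4@(5,2):A a5@(0,2):A a6@(1,0):B
t=3: (unchanged — steady state)

(2, 2)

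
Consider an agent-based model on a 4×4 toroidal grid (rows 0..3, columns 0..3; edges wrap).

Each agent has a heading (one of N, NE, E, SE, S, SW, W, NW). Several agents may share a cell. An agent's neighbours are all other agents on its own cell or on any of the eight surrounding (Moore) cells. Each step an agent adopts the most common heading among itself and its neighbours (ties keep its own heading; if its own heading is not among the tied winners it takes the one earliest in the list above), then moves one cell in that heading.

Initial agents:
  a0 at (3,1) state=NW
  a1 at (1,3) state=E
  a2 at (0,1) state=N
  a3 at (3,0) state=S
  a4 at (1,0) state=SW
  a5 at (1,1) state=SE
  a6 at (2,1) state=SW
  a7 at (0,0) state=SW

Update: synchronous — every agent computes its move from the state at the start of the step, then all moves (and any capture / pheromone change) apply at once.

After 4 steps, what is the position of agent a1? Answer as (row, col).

(1, 3)

t=1: a0@(0,0):SW a1@(2,2):SW a2@(1,0):SW a3@(0,3):SW a4@(2,3):SW a5@(2,0):SW a6@(3,0):SW a7@(1,3):SW
t=2: a0@(1,3):SW a1@(3,1):SW a2@(2,3):SW a3@(1,2):SW a4@(3,2):SW a5@(3,3):SW a6@(0,3):SW a7@(2,2):SW
t=3: a0@(2,2):SW a1@(0,0):SW a2@(3,2):SW a3@(2,1):SW a4@(0,1):SW a5@(0,2):SW a6@(1,2):SW a7@(3,1):SW
t=4: a0@(3,1):SW a1@(1,3):SW a2@(0,1):SW a3@(3,0):SW a4@(1,0):SW a5@(1,1):SW a6@(2,1):SW a7@(0,0):SW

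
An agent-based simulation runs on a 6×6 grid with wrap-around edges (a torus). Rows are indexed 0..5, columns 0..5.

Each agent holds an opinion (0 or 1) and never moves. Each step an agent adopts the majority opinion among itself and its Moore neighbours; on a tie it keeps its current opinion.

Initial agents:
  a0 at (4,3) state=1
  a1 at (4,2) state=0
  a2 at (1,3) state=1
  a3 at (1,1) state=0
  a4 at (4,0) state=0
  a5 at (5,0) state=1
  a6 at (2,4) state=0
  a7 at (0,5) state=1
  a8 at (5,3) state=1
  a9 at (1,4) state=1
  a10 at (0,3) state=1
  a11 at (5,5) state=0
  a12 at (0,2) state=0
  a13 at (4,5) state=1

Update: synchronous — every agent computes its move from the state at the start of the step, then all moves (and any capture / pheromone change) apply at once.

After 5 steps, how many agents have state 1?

t=1: a0@(4,3):1 a1@(4,2):1 a2@(1,3):1 a3@(1,1):0 a4@(4,0):0 a5@(5,0):1 a6@(2,4):1 a7@(0,5):1 a8@(5,3):1 a9@(1,4):1 a10@(0,3):1 a11@(5,5):1 a12@(0,2):1 a13@(4,5):1
t=2: a0@(4,3):1 a1@(4,2):1 a2@(1,3):1 a3@(1,1):0 a4@(4,0):1 a5@(5,0):1 a6@(2,4):1 a7@(0,5):1 a8@(5,3):1 a9@(1,4):1 a10@(0,3):1 a11@(5,5):1 a12@(0,2):1 a13@(4,5):1
t=3: (unchanged — steady state)

13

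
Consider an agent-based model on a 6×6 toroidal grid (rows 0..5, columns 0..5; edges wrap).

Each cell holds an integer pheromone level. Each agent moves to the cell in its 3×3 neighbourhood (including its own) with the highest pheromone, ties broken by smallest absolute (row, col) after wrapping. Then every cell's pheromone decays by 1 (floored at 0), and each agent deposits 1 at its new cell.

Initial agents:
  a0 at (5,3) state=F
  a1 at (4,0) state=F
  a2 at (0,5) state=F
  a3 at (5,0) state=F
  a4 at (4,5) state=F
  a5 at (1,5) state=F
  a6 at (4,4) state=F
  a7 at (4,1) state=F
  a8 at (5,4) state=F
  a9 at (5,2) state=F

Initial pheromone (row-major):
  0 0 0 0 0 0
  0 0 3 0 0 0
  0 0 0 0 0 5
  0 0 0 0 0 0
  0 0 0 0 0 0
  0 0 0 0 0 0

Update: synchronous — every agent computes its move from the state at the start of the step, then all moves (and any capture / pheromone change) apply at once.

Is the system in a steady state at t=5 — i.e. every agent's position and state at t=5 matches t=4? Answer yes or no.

yes

t=1: a0@(0,2) a1@(3,0) a2@(0,0) a3@(0,0) a4@(3,0) a5@(2,5) a6@(3,3) a7@(3,0) a8@(0,3) a9@(0,1) | pheromone: 2 1 1 1 0 0 / 0 0 2 0 0 0 / 0 0 0 0 0 5 / 3 0 0 1 0 0 / 0 0 0 0 0 0 / 0 0 0 0 0 0
t=2: a0@(1,2) a1@(2,5) a2@(0,0) a3@(0,0) a4@(2,5) a5@(2,5) a6@(3,3) a7@(2,5) a8@(1,2) a9@(0,0) | pheromone: 4 0 0 0 0 0 / 0 0 3 0 0 0 / 0 0 0 0 0 8 / 2 0 0 1 0 0 / 0 0 0 0 0 0 / 0 0 0 0 0 0
t=3: a0@(1,2) a1@(2,5) a2@(0,0) a3@(0,0) a4@(2,5) a5@(2,5) a6@(3,3) a7@(2,5) a8@(1,2) a9@(0,0) | pheromone: 6 0 0 0 0 0 / 0 0 4 0 0 0 / 0 0 0 0 0 11 / 1 0 0 1 0 0 / 0 0 0 0 0 0 / 0 0 0 0 0 0
t=4: a0@(1,2) a1@(2,5) a2@(0,0) a3@(0,0) a4@(2,5) a5@(2,5) a6@(3,3) a7@(2,5) a8@(1,2) a9@(0,0) | pheromone: 8 0 0 0 0 0 / 0 0 5 0 0 0 / 0 0 0 0 0 14 / 0 0 0 1 0 0 / 0 0 0 0 0 0 / 0 0 0 0 0 0
t=5: a0@(1,2) a1@(2,5) a2@(0,0) a3@(0,0) a4@(2,5) a5@(2,5) a6@(3,3) a7@(2,5) a8@(1,2) a9@(0,0) | pheromone: 10 0 0 0 0 0 / 0 0 6 0 0 0 / 0 0 0 0 0 17 / 0 0 0 1 0 0 / 0 0 0 0 0 0 / 0 0 0 0 0 0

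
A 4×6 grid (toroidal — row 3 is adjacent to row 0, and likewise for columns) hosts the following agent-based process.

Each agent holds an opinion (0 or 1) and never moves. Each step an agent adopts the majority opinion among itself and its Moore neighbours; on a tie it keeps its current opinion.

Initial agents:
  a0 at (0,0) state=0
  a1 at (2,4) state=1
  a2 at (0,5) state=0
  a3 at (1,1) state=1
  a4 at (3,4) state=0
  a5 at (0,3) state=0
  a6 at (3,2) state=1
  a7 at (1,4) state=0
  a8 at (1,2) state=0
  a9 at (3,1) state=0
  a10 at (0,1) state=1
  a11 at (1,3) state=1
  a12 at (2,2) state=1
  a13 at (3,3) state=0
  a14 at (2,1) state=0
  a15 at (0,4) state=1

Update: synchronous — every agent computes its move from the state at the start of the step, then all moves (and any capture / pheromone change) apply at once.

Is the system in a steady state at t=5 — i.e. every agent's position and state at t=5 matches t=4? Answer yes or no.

no

t=1: a0@(0,0):0 a1@(2,4):0 a2@(0,5):0 a3@(1,1):1 a4@(3,4):0 a5@(0,3):0 a6@(3,2):0 a7@(1,4):0 a8@(1,2):1 a9@(3,1):0 a10@(0,1):1 a11@(1,3):1 a12@(2,2):1 a13@(3,3):1 a14@(2,1):0 a15@(0,4):0
t=2: a0@(0,0):0 a1@(2,4):0 a2@(0,5):0 a3@(1,1):1 a4@(3,4):0 a5@(0,3):0 a6@(3,2):0 a7@(1,4):0 a8@(1,2):1 a9@(3,1):0 a10@(0,1):1 a11@(1,3):0 a12@(2,2):1 a13@(3,3):0 a14@(2,1):0 a15@(0,4):0
t=3: a0@(0,0):0 a1@(2,4):0 a2@(0,5):0 a3@(1,1):1 a4@(3,4):0 a5@(0,3):0 a6@(3,2):0 a7@(1,4):0 a8@(1,2):1 a9@(3,1):0 a10@(0,1):1 a11@(1,3):0 a12@(2,2):0 a13@(3,3):0 a14@(2,1):0 a15@(0,4):0
t=4: a0@(0,0):0 a1@(2,4):0 a2@(0,5):0 a3@(1,1):1 a4@(3,4):0 a5@(0,3):0 a6@(3,2):0 a7@(1,4):0 a8@(1,2):0 a9@(3,1):0 a10@(0,1):1 a11@(1,3):0 a12@(2,2):0 a13@(3,3):0 a14@(2,1):0 a15@(0,4):0
t=5: a0@(0,0):0 a1@(2,4):0 a2@(0,5):0 a3@(1,1):0 a4@(3,4):0 a5@(0,3):0 a6@(3,2):0 a7@(1,4):0 a8@(1,2):0 a9@(3,1):0 a10@(0,1):0 a11@(1,3):0 a12@(2,2):0 a13@(3,3):0 a14@(2,1):0 a15@(0,4):0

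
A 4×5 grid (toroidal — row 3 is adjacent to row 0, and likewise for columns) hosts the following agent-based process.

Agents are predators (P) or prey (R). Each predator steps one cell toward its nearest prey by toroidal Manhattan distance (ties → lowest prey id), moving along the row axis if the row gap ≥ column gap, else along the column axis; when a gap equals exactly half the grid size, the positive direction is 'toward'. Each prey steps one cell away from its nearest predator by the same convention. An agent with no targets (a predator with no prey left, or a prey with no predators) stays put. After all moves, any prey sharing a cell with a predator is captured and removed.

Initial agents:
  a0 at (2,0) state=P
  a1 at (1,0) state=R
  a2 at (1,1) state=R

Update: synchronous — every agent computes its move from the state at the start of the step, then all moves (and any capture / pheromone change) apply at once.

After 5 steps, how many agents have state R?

2

t=1: a0@(1,0):P a1@(0,0):R a2@(0,1):R
t=2: a0@(0,0):P a1@(3,0):R a2@(3,1):R
t=3: a0@(3,0):P a1@(2,0):R a2@(2,1):R
t=4: a0@(2,0):P a1@(1,0):R a2@(1,1):R
t=5: a0@(1,0):P a1@(0,0):R a2@(0,1):R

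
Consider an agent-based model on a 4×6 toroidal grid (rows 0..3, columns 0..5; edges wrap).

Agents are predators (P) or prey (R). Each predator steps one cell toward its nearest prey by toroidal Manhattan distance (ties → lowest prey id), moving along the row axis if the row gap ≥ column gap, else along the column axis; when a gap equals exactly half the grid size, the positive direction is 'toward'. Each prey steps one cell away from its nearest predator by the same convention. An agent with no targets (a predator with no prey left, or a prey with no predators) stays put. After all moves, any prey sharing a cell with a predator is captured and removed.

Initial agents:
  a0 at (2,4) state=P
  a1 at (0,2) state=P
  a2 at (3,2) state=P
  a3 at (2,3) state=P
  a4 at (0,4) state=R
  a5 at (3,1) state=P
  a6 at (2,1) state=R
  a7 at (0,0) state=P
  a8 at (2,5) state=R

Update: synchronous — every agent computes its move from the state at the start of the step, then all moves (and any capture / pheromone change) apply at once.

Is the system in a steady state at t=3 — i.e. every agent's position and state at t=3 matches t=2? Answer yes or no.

no

t=1: a0@(2,5):P a1@(0,3):P a2@(2,2):P a3@(2,2):P a4@(3,4):R a5@(2,1):P a6@(1,1):R a7@(0,5):P a8@(2,0):R
t=2: a0@(2,0):P a1@(3,3):P a2@(1,2):P a3@(1,2):P a4@(0,4):R a5@(1,1):P a6@(0,1):R a7@(3,5):P a8@(2,1):R
t=3: a0@(2,1):P a1@(0,3):P a2@(0,2):P a3@(0,2):P a4@(1,4):R a5@(0,1):P a6@(3,1):R a7@(0,5):P a8@(2,2):R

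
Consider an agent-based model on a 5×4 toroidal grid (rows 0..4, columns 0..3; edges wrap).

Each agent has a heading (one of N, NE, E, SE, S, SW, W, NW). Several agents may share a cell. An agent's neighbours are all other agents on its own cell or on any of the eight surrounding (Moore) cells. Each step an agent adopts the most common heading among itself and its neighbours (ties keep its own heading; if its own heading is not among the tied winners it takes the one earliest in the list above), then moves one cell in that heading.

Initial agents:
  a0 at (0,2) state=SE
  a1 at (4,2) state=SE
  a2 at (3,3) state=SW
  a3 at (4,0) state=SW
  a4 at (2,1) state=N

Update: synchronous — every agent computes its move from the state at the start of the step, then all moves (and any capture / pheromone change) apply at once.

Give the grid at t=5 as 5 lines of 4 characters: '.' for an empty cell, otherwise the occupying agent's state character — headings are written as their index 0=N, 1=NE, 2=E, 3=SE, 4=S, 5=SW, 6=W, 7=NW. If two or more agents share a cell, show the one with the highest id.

...3
....
....
..5.
...5

t=1: a0@(1,3):SE a1@(0,3):SE a2@(4,2):SW a3@(0,3):SW a4@(1,1):N
t=2: a0@(2,0):SE a1@(1,0):SE a2@(0,1):SW a3@(1,2):SW a4@(0,1):N
t=3: a0@(3,1):SE a1@(2,1):SE a2@(1,0):SW a3@(2,1):SW a4@(1,0):SW
t=4: a0@(4,2):SE a1@(3,0):SW a2@(2,3):SW a3@(3,0):SW a4@(2,3):SW
t=5: a0@(0,3):SE a1@(4,3):SW a2@(3,2):SW a3@(4,3):SW a4@(3,2):SW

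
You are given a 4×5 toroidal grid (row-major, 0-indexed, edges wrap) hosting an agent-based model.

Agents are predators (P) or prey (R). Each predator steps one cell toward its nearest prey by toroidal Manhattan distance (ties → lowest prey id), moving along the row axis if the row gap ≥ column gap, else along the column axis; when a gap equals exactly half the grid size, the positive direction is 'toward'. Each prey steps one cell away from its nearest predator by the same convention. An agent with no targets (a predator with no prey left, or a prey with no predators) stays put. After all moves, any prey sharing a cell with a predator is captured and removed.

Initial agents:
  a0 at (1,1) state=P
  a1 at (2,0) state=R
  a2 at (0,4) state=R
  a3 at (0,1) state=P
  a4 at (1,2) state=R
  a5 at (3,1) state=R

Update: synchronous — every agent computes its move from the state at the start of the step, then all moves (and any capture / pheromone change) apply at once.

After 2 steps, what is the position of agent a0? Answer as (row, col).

(1, 3)

t=1: a0@(1,2):P a1@(3,0):R a2@(0,3):R a3@(3,1):P a4@(1,3):R a5@(2,1):R
t=2: a0@(1,3):P a1@(3,4):R a2@(3,3):R a3@(3,0):P a4@(1,4):R a5@(1,1):R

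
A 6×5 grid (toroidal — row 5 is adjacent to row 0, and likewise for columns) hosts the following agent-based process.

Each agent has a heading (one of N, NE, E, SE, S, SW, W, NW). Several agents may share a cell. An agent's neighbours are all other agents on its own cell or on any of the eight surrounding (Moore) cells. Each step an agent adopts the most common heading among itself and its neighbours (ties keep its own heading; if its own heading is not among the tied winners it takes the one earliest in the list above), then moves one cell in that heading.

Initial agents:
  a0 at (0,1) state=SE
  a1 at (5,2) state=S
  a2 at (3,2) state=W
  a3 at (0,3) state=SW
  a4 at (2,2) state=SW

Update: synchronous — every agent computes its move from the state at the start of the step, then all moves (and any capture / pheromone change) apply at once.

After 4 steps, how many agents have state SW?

4

t=1: a0@(1,2):SE a1@(0,2):S a2@(3,1):W a3@(1,2):SW a4@(3,1):SW
t=2: a0@(2,3):SE a1@(1,2):S a2@(3,0):W a3@(2,1):SW a4@(4,0):SW
t=3: a0@(3,4):SE a1@(2,2):S a2@(4,4):SW a3@(3,0):SW a4@(5,4):SW
t=4: a0@(4,3):SW a1@(3,2):S a2@(5,3):SW a3@(4,4):SW a4@(0,3):SW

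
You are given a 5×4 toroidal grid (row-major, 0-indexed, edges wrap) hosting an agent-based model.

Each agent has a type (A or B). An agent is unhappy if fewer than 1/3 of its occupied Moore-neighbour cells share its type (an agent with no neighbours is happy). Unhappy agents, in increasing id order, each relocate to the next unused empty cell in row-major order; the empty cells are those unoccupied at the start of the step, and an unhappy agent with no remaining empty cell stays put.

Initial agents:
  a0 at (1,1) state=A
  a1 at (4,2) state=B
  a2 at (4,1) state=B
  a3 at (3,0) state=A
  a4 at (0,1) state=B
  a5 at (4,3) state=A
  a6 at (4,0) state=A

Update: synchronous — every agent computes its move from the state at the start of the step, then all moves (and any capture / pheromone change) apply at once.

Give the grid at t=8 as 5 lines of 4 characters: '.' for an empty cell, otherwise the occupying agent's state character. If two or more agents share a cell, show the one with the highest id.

AB..
....
....
A...
ABBA

t=1: a0@(0,0):A a1@(4,2):B a2@(4,1):B a3@(3,0):A a4@(0,1):B a5@(4,3):A a6@(4,0):A
t=2: (unchanged — steady state)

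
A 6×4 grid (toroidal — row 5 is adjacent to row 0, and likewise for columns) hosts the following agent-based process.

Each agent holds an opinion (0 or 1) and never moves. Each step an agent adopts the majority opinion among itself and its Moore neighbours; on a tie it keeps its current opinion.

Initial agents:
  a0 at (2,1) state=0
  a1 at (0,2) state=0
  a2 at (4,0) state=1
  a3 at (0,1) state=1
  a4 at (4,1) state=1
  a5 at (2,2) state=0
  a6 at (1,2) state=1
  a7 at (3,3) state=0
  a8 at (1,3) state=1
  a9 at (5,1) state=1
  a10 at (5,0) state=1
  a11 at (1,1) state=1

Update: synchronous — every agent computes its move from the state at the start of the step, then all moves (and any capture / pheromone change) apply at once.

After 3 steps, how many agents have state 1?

9

t=1: a0@(2,1):0 a1@(0,2):1 a2@(4,0):1 a3@(0,1):1 a4@(4,1):1 a5@(2,2):0 a6@(1,2):1 a7@(3,3):0 a8@(1,3):1 a9@(5,1):1 a10@(5,0):1 a11@(1,1):1
t=2: (unchanged — steady state)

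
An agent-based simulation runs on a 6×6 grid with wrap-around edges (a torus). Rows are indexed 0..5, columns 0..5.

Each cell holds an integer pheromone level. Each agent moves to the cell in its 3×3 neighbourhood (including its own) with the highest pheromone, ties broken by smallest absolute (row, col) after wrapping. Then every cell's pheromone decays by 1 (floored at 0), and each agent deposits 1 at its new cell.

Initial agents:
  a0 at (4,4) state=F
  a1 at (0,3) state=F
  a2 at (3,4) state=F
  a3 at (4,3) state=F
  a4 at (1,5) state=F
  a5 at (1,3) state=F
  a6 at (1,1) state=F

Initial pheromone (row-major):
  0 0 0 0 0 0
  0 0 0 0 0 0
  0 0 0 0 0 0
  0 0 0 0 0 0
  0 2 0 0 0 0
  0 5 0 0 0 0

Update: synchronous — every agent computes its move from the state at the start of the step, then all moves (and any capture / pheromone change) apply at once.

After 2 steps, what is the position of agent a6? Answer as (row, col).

t=1: a0@(3,3) a1@(0,2) a2@(2,3) a3@(3,2) a4@(0,0) a5@(0,2) a6@(0,0) | pheromone: 2 0 2 0 0 0 / 0 0 0 0 0 0 / 0 0 0 1 0 0 / 0 0 1 1 0 0 / 0 1 0 0 0 0 / 0 4 0 0 0 0
t=2: a0@(2,3) a1@(5,1) a2@(2,3) a3@(2,3) a4@(5,1) a5@(5,1) a6@(5,1) | pheromone: 1 0 1 0 0 0 / 0 0 0 0 0 0 / 0 0 0 3 0 0 / 0 0 0 0 0 0 / 0 0 0 0 0 0 / 0 7 0 0 0 0

(5, 1)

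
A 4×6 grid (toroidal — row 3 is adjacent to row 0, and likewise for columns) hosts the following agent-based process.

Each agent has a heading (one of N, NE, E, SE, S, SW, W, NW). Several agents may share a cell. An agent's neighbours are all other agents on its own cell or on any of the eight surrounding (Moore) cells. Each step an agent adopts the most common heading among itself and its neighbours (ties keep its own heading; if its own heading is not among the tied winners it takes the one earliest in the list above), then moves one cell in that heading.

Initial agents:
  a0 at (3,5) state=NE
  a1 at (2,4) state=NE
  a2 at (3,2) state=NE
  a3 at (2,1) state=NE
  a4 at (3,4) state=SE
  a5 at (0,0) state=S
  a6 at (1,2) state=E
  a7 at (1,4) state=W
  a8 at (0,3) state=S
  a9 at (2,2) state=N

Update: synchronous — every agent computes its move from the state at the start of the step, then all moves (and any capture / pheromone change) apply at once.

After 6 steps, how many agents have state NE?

t=1: a0@(2,0):NE a1@(1,5):NE a2@(2,3):NE a3@(1,2):NE a4@(2,5):NE a5@(1,0):S a6@(1,3):E a7@(1,3):W a8@(1,3):S a9@(1,3):NE
t=2: a0@(1,1):NE a1@(0,0):NE a2@(1,4):NE a3@(0,3):NE a4@(1,0):NE a5@(0,1):NE a6@(0,4):NE a7@(0,4):NE a8@(0,4):NE a9@(0,4):NE
t=3: a0@(0,2):NE a1@(3,1):NE a2@(0,5):NE a3@(3,4):NE a4@(0,1):NE a5@(3,2):NE a6@(3,5):NE a7@(3,5):NE a8@(3,5):NE a9@(3,5):NE
t=4: a0@(3,3):NE a1@(2,2):NE a2@(3,0):NE a3@(2,5):NE a4@(3,2):NE a5@(2,3):NE a6@(2,0):NE a7@(2,0):NE a8@(2,0):NE a9@(2,0):NE
t=5: a0@(2,4):NE a1@(1,3):NE a2@(2,1):NE a3@(1,0):NE a4@(2,3):NE a5@(1,4):NE a6@(1,1):NE a7@(1,1):NE a8@(1,1):NE a9@(1,1):NE
t=6: a0@(1,5):NE a1@(0,4):NE a2@(1,2):NE a3@(0,1):NE a4@(1,4):NE a5@(0,5):NE a6@(0,2):NE a7@(0,2):NE a8@(0,2):NE a9@(0,2):NE

10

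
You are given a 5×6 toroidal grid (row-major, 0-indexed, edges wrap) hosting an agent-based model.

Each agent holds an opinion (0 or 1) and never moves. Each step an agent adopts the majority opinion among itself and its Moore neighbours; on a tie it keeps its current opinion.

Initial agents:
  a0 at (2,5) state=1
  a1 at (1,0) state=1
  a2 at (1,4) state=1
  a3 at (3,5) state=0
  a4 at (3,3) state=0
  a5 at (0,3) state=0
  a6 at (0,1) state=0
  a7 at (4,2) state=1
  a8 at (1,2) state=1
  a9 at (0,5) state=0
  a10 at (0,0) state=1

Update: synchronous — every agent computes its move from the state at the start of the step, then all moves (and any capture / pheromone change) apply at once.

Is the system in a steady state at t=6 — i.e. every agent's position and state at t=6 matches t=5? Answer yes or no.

t=1: a0@(2,5):1 a1@(1,0):1 a2@(1,4):1 a3@(3,5):0 a4@(3,3):0 a5@(0,3):1 a6@(0,1):1 a7@(4,2):0 a8@(1,2):0 a9@(0,5):1 a10@(0,0):1
t=2: a0@(2,5):1 a1@(1,0):1 a2@(1,4):1 a3@(3,5):0 a4@(3,3):0 a5@(0,3):1 a6@(0,1):1 a7@(4,2):0 a8@(1,2):1 a9@(0,5):1 a10@(0,0):1
t=3: (unchanged — steady state)

yes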